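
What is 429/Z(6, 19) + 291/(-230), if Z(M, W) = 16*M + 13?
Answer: 66951/25070 ≈ 2.6706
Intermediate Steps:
Z(M, W) = 13 + 16*M
429/Z(6, 19) + 291/(-230) = 429/(13 + 16*6) + 291/(-230) = 429/(13 + 96) + 291*(-1/230) = 429/109 - 291/230 = 66951/25070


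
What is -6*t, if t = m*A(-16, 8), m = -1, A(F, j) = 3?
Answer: 18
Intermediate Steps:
t = -3 (t = -1*3 = -3)
-6*t = -6*(-3) = 18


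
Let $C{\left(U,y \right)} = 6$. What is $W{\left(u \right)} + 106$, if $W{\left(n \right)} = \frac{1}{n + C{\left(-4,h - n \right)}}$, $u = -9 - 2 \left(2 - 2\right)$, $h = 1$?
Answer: $\frac{317}{3} \approx 105.67$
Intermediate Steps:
$u = -9$ ($u = -9 - 0 = -9 + 0 = -9$)
$W{\left(n \right)} = \frac{1}{6 + n}$ ($W{\left(n \right)} = \frac{1}{n + 6} = \frac{1}{6 + n}$)
$W{\left(u \right)} + 106 = \frac{1}{6 - 9} + 106 = \frac{1}{-3} + 106 = - \frac{1}{3} + 106 = \frac{317}{3}$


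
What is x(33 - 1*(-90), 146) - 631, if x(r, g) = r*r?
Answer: 14498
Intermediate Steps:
x(r, g) = r²
x(33 - 1*(-90), 146) - 631 = (33 - 1*(-90))² - 631 = (33 + 90)² - 631 = 123² - 631 = 15129 - 631 = 14498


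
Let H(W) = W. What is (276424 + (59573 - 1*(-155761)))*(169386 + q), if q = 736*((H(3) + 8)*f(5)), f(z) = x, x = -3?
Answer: 71353102284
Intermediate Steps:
f(z) = -3
q = -24288 (q = 736*((3 + 8)*(-3)) = 736*(11*(-3)) = 736*(-33) = -24288)
(276424 + (59573 - 1*(-155761)))*(169386 + q) = (276424 + (59573 - 1*(-155761)))*(169386 - 24288) = (276424 + (59573 + 155761))*145098 = (276424 + 215334)*145098 = 491758*145098 = 71353102284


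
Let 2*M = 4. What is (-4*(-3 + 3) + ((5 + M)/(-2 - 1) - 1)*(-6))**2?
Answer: 400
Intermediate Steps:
M = 2 (M = (1/2)*4 = 2)
(-4*(-3 + 3) + ((5 + M)/(-2 - 1) - 1)*(-6))**2 = (-4*(-3 + 3) + ((5 + 2)/(-2 - 1) - 1)*(-6))**2 = (-4*0 + (7/(-3) - 1)*(-6))**2 = (0 + (7*(-1/3) - 1)*(-6))**2 = (0 + (-7/3 - 1)*(-6))**2 = (0 - 10/3*(-6))**2 = (0 + 20)**2 = 20**2 = 400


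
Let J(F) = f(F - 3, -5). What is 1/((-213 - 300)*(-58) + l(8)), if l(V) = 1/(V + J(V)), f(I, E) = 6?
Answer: 14/416557 ≈ 3.3609e-5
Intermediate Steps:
J(F) = 6
l(V) = 1/(6 + V) (l(V) = 1/(V + 6) = 1/(6 + V))
1/((-213 - 300)*(-58) + l(8)) = 1/((-213 - 300)*(-58) + 1/(6 + 8)) = 1/(-513*(-58) + 1/14) = 1/(29754 + 1/14) = 1/(416557/14) = 14/416557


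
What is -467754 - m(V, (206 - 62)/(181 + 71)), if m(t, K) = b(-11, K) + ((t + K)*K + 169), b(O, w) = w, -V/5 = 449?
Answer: -22865411/49 ≈ -4.6664e+5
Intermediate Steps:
V = -2245 (V = -5*449 = -2245)
m(t, K) = 169 + K + K*(K + t) (m(t, K) = K + ((t + K)*K + 169) = K + ((K + t)*K + 169) = K + (K*(K + t) + 169) = K + (169 + K*(K + t)) = 169 + K + K*(K + t))
-467754 - m(V, (206 - 62)/(181 + 71)) = -467754 - (169 + (206 - 62)/(181 + 71) + ((206 - 62)/(181 + 71))² + ((206 - 62)/(181 + 71))*(-2245)) = -467754 - (169 + 144/252 + (144/252)² + (144/252)*(-2245)) = -467754 - (169 + 144*(1/252) + (144*(1/252))² + (144*(1/252))*(-2245)) = -467754 - (169 + 4/7 + (4/7)² + (4/7)*(-2245)) = -467754 - (169 + 4/7 + 16/49 - 8980/7) = -467754 - 1*(-54535/49) = -467754 + 54535/49 = -22865411/49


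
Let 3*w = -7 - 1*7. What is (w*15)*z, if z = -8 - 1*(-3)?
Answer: 350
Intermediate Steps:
z = -5 (z = -8 + 3 = -5)
w = -14/3 (w = (-7 - 1*7)/3 = (-7 - 7)/3 = (1/3)*(-14) = -14/3 ≈ -4.6667)
(w*15)*z = -14/3*15*(-5) = -70*(-5) = 350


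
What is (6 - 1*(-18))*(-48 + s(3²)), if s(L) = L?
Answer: -936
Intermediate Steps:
(6 - 1*(-18))*(-48 + s(3²)) = (6 - 1*(-18))*(-48 + 3²) = (6 + 18)*(-48 + 9) = 24*(-39) = -936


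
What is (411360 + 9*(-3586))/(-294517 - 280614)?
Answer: -379086/575131 ≈ -0.65913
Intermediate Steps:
(411360 + 9*(-3586))/(-294517 - 280614) = (411360 - 32274)/(-575131) = 379086*(-1/575131) = -379086/575131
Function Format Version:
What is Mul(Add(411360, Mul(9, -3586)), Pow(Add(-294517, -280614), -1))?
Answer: Rational(-379086, 575131) ≈ -0.65913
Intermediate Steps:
Mul(Add(411360, Mul(9, -3586)), Pow(Add(-294517, -280614), -1)) = Mul(Add(411360, -32274), Pow(-575131, -1)) = Mul(379086, Rational(-1, 575131)) = Rational(-379086, 575131)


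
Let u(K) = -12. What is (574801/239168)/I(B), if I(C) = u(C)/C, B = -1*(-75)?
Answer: -14370025/956672 ≈ -15.021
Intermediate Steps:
B = 75
I(C) = -12/C
(574801/239168)/I(B) = (574801/239168)/((-12/75)) = (574801*(1/239168))/((-12*1/75)) = 574801/(239168*(-4/25)) = (574801/239168)*(-25/4) = -14370025/956672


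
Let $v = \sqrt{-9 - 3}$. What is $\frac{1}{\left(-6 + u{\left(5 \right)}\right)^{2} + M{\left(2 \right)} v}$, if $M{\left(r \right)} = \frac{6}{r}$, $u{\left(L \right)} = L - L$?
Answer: $\frac{1}{39} - \frac{i \sqrt{3}}{234} \approx 0.025641 - 0.0074019 i$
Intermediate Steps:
$u{\left(L \right)} = 0$
$v = 2 i \sqrt{3}$ ($v = \sqrt{-12} = 2 i \sqrt{3} \approx 3.4641 i$)
$\frac{1}{\left(-6 + u{\left(5 \right)}\right)^{2} + M{\left(2 \right)} v} = \frac{1}{\left(-6 + 0\right)^{2} + \frac{6}{2} \cdot 2 i \sqrt{3}} = \frac{1}{\left(-6\right)^{2} + 6 \cdot \frac{1}{2} \cdot 2 i \sqrt{3}} = \frac{1}{36 + 3 \cdot 2 i \sqrt{3}} = \frac{1}{36 + 6 i \sqrt{3}}$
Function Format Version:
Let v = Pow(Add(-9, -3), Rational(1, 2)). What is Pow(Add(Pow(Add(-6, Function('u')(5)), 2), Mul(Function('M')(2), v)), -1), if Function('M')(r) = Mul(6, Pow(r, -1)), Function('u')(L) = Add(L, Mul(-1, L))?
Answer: Add(Rational(1, 39), Mul(Rational(-1, 234), I, Pow(3, Rational(1, 2)))) ≈ Add(0.025641, Mul(-0.0074019, I))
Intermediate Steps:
Function('u')(L) = 0
v = Mul(2, I, Pow(3, Rational(1, 2))) (v = Pow(-12, Rational(1, 2)) = Mul(2, I, Pow(3, Rational(1, 2))) ≈ Mul(3.4641, I))
Pow(Add(Pow(Add(-6, Function('u')(5)), 2), Mul(Function('M')(2), v)), -1) = Pow(Add(Pow(Add(-6, 0), 2), Mul(Mul(6, Pow(2, -1)), Mul(2, I, Pow(3, Rational(1, 2))))), -1) = Pow(Add(Pow(-6, 2), Mul(Mul(6, Rational(1, 2)), Mul(2, I, Pow(3, Rational(1, 2))))), -1) = Pow(Add(36, Mul(3, Mul(2, I, Pow(3, Rational(1, 2))))), -1) = Pow(Add(36, Mul(6, I, Pow(3, Rational(1, 2)))), -1)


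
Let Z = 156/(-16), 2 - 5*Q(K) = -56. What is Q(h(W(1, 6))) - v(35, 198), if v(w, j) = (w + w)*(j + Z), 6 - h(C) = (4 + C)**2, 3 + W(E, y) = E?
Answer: -131659/10 ≈ -13166.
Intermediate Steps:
W(E, y) = -3 + E
h(C) = 6 - (4 + C)**2
Q(K) = 58/5 (Q(K) = 2/5 - 1/5*(-56) = 2/5 + 56/5 = 58/5)
Z = -39/4 (Z = 156*(-1/16) = -39/4 ≈ -9.7500)
v(w, j) = 2*w*(-39/4 + j) (v(w, j) = (w + w)*(j - 39/4) = (2*w)*(-39/4 + j) = 2*w*(-39/4 + j))
Q(h(W(1, 6))) - v(35, 198) = 58/5 - 35*(-39 + 4*198)/2 = 58/5 - 35*(-39 + 792)/2 = 58/5 - 35*753/2 = 58/5 - 1*26355/2 = 58/5 - 26355/2 = -131659/10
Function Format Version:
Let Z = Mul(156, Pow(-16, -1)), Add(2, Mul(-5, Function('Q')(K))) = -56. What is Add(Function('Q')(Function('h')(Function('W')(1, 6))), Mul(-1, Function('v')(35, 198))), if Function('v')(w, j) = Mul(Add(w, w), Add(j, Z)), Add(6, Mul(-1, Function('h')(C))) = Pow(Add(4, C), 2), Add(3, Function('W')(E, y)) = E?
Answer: Rational(-131659, 10) ≈ -13166.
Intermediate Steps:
Function('W')(E, y) = Add(-3, E)
Function('h')(C) = Add(6, Mul(-1, Pow(Add(4, C), 2)))
Function('Q')(K) = Rational(58, 5) (Function('Q')(K) = Add(Rational(2, 5), Mul(Rational(-1, 5), -56)) = Add(Rational(2, 5), Rational(56, 5)) = Rational(58, 5))
Z = Rational(-39, 4) (Z = Mul(156, Rational(-1, 16)) = Rational(-39, 4) ≈ -9.7500)
Function('v')(w, j) = Mul(2, w, Add(Rational(-39, 4), j)) (Function('v')(w, j) = Mul(Add(w, w), Add(j, Rational(-39, 4))) = Mul(Mul(2, w), Add(Rational(-39, 4), j)) = Mul(2, w, Add(Rational(-39, 4), j)))
Add(Function('Q')(Function('h')(Function('W')(1, 6))), Mul(-1, Function('v')(35, 198))) = Add(Rational(58, 5), Mul(-1, Mul(Rational(1, 2), 35, Add(-39, Mul(4, 198))))) = Add(Rational(58, 5), Mul(-1, Mul(Rational(1, 2), 35, Add(-39, 792)))) = Add(Rational(58, 5), Mul(-1, Mul(Rational(1, 2), 35, 753))) = Add(Rational(58, 5), Mul(-1, Rational(26355, 2))) = Add(Rational(58, 5), Rational(-26355, 2)) = Rational(-131659, 10)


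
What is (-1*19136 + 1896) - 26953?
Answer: -44193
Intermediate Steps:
(-1*19136 + 1896) - 26953 = (-19136 + 1896) - 26953 = -17240 - 26953 = -44193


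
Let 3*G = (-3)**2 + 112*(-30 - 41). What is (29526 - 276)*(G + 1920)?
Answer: -21284250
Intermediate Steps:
G = -7943/3 (G = ((-3)**2 + 112*(-30 - 41))/3 = (9 + 112*(-71))/3 = (9 - 7952)/3 = (1/3)*(-7943) = -7943/3 ≈ -2647.7)
(29526 - 276)*(G + 1920) = (29526 - 276)*(-7943/3 + 1920) = 29250*(-2183/3) = -21284250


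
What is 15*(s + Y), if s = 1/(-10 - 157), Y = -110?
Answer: -275565/167 ≈ -1650.1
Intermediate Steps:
s = -1/167 (s = 1/(-167) = -1/167 ≈ -0.0059880)
15*(s + Y) = 15*(-1/167 - 110) = 15*(-18371/167) = -275565/167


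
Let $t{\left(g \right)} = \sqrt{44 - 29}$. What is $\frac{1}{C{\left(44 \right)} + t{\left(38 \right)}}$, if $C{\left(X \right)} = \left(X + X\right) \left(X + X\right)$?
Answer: $\frac{7744}{59969521} - \frac{\sqrt{15}}{59969521} \approx 0.00012907$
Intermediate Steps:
$t{\left(g \right)} = \sqrt{15}$
$C{\left(X \right)} = 4 X^{2}$ ($C{\left(X \right)} = 2 X 2 X = 4 X^{2}$)
$\frac{1}{C{\left(44 \right)} + t{\left(38 \right)}} = \frac{1}{4 \cdot 44^{2} + \sqrt{15}} = \frac{1}{4 \cdot 1936 + \sqrt{15}} = \frac{1}{7744 + \sqrt{15}}$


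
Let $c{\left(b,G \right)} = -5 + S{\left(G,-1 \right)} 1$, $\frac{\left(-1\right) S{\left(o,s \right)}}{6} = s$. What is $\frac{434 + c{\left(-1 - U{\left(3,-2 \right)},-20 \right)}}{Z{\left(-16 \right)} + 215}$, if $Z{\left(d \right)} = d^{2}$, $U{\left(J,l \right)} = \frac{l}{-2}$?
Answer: $\frac{145}{157} \approx 0.92357$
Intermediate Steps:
$S{\left(o,s \right)} = - 6 s$
$U{\left(J,l \right)} = - \frac{l}{2}$ ($U{\left(J,l \right)} = l \left(- \frac{1}{2}\right) = - \frac{l}{2}$)
$c{\left(b,G \right)} = 1$ ($c{\left(b,G \right)} = -5 + \left(-6\right) \left(-1\right) 1 = -5 + 6 \cdot 1 = -5 + 6 = 1$)
$\frac{434 + c{\left(-1 - U{\left(3,-2 \right)},-20 \right)}}{Z{\left(-16 \right)} + 215} = \frac{434 + 1}{\left(-16\right)^{2} + 215} = \frac{435}{256 + 215} = \frac{435}{471} = 435 \cdot \frac{1}{471} = \frac{145}{157}$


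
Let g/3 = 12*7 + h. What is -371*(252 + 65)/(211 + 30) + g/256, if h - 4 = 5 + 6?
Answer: -30035815/61696 ≈ -486.84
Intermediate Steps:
h = 15 (h = 4 + (5 + 6) = 4 + 11 = 15)
g = 297 (g = 3*(12*7 + 15) = 3*(84 + 15) = 3*99 = 297)
-371*(252 + 65)/(211 + 30) + g/256 = -371*(252 + 65)/(211 + 30) + 297/256 = -371/(241/317) + 297*(1/256) = -371/(241*(1/317)) + 297/256 = -371/241/317 + 297/256 = -371*317/241 + 297/256 = -117607/241 + 297/256 = -30035815/61696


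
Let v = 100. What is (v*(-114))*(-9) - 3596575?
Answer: -3493975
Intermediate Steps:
(v*(-114))*(-9) - 3596575 = (100*(-114))*(-9) - 3596575 = -11400*(-9) - 3596575 = 102600 - 3596575 = -3493975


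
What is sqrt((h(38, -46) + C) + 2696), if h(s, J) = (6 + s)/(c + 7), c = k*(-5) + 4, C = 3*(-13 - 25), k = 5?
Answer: 2*sqrt(31591)/7 ≈ 50.782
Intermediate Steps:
C = -114 (C = 3*(-38) = -114)
c = -21 (c = 5*(-5) + 4 = -25 + 4 = -21)
h(s, J) = -3/7 - s/14 (h(s, J) = (6 + s)/(-21 + 7) = (6 + s)/(-14) = (6 + s)*(-1/14) = -3/7 - s/14)
sqrt((h(38, -46) + C) + 2696) = sqrt(((-3/7 - 1/14*38) - 114) + 2696) = sqrt(((-3/7 - 19/7) - 114) + 2696) = sqrt((-22/7 - 114) + 2696) = sqrt(-820/7 + 2696) = sqrt(18052/7) = 2*sqrt(31591)/7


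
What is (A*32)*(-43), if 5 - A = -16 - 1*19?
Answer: -55040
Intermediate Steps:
A = 40 (A = 5 - (-16 - 1*19) = 5 - (-16 - 19) = 5 - 1*(-35) = 5 + 35 = 40)
(A*32)*(-43) = (40*32)*(-43) = 1280*(-43) = -55040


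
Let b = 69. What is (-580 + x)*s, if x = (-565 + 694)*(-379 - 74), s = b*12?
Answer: -48866076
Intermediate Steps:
s = 828 (s = 69*12 = 828)
x = -58437 (x = 129*(-453) = -58437)
(-580 + x)*s = (-580 - 58437)*828 = -59017*828 = -48866076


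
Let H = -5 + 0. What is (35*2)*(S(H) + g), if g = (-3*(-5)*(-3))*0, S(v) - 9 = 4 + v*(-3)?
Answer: 1960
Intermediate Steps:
H = -5
S(v) = 13 - 3*v (S(v) = 9 + (4 + v*(-3)) = 9 + (4 - 3*v) = 13 - 3*v)
g = 0 (g = (15*(-3))*0 = -45*0 = 0)
(35*2)*(S(H) + g) = (35*2)*((13 - 3*(-5)) + 0) = 70*((13 + 15) + 0) = 70*(28 + 0) = 70*28 = 1960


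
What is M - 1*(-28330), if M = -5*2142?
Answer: 17620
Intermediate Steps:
M = -10710
M - 1*(-28330) = -10710 - 1*(-28330) = -10710 + 28330 = 17620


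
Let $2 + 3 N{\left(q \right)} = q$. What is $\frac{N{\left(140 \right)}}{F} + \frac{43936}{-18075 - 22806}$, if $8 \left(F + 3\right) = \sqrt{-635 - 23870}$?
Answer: $- \frac{1463019808}{1025336361} - \frac{4784 i \sqrt{145}}{25081} \approx -1.4269 - 2.2968 i$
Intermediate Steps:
$N{\left(q \right)} = - \frac{2}{3} + \frac{q}{3}$
$F = -3 + \frac{13 i \sqrt{145}}{8}$ ($F = -3 + \frac{\sqrt{-635 - 23870}}{8} = -3 + \frac{\sqrt{-24505}}{8} = -3 + \frac{13 i \sqrt{145}}{8} \approx -3.0 + 19.568 i$)
$\frac{N{\left(140 \right)}}{F} + \frac{43936}{-18075 - 22806} = \frac{- \frac{2}{3} + \frac{1}{3} \cdot 140}{-3 + \frac{13 i \sqrt{145}}{8}} + \frac{43936}{-18075 - 22806} = \frac{- \frac{2}{3} + \frac{140}{3}}{-3 + \frac{13 i \sqrt{145}}{8}} + \frac{43936}{-40881} = \frac{46}{-3 + \frac{13 i \sqrt{145}}{8}} + 43936 \left(- \frac{1}{40881}\right) = \frac{46}{-3 + \frac{13 i \sqrt{145}}{8}} - \frac{43936}{40881} = - \frac{43936}{40881} + \frac{46}{-3 + \frac{13 i \sqrt{145}}{8}}$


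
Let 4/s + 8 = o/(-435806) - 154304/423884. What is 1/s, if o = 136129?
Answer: -57242822789/26390170072 ≈ -2.1691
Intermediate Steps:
s = -26390170072/57242822789 (s = 4/(-8 + (136129/(-435806) - 154304/423884)) = 4/(-8 + (136129*(-1/435806) - 154304*1/423884)) = 4/(-8 + (-19447/62258 - 38576/105971)) = 4/(-8 - 4462482645/6597542518) = 4/(-57242822789/6597542518) = 4*(-6597542518/57242822789) = -26390170072/57242822789 ≈ -0.46102)
1/s = 1/(-26390170072/57242822789) = -57242822789/26390170072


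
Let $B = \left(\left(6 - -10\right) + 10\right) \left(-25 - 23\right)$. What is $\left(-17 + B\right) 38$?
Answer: $-48070$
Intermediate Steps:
$B = -1248$ ($B = \left(\left(6 + 10\right) + 10\right) \left(-48\right) = \left(16 + 10\right) \left(-48\right) = 26 \left(-48\right) = -1248$)
$\left(-17 + B\right) 38 = \left(-17 - 1248\right) 38 = \left(-1265\right) 38 = -48070$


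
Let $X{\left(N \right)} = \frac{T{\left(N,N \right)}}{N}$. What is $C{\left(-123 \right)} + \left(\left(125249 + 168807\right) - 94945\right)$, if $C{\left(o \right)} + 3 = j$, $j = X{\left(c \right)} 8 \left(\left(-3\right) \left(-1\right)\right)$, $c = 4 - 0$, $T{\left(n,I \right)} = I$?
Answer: $199132$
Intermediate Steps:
$c = 4$ ($c = 4 + 0 = 4$)
$X{\left(N \right)} = 1$ ($X{\left(N \right)} = \frac{N}{N} = 1$)
$j = 24$ ($j = 1 \cdot 8 \left(\left(-3\right) \left(-1\right)\right) = 8 \cdot 3 = 24$)
$C{\left(o \right)} = 21$ ($C{\left(o \right)} = -3 + 24 = 21$)
$C{\left(-123 \right)} + \left(\left(125249 + 168807\right) - 94945\right) = 21 + \left(\left(125249 + 168807\right) - 94945\right) = 21 + \left(294056 - 94945\right) = 21 + 199111 = 199132$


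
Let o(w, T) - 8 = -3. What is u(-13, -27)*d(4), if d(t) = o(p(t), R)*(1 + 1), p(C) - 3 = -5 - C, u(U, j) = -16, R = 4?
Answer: -160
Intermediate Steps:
p(C) = -2 - C (p(C) = 3 + (-5 - C) = -2 - C)
o(w, T) = 5 (o(w, T) = 8 - 3 = 5)
d(t) = 10 (d(t) = 5*(1 + 1) = 5*2 = 10)
u(-13, -27)*d(4) = -16*10 = -160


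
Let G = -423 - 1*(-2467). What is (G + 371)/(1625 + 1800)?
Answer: 483/685 ≈ 0.70511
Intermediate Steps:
G = 2044 (G = -423 + 2467 = 2044)
(G + 371)/(1625 + 1800) = (2044 + 371)/(1625 + 1800) = 2415/3425 = 2415*(1/3425) = 483/685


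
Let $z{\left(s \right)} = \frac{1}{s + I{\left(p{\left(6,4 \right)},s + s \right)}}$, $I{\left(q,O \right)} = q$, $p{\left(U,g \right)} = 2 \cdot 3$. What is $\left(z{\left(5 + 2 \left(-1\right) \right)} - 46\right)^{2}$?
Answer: $\frac{170569}{81} \approx 2105.8$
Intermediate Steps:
$p{\left(U,g \right)} = 6$
$z{\left(s \right)} = \frac{1}{6 + s}$ ($z{\left(s \right)} = \frac{1}{s + 6} = \frac{1}{6 + s}$)
$\left(z{\left(5 + 2 \left(-1\right) \right)} - 46\right)^{2} = \left(\frac{1}{6 + \left(5 + 2 \left(-1\right)\right)} - 46\right)^{2} = \left(\frac{1}{6 + \left(5 - 2\right)} - 46\right)^{2} = \left(\frac{1}{6 + 3} - 46\right)^{2} = \left(\frac{1}{9} - 46\right)^{2} = \left(- \frac{413}{9}\right)^{2} = \frac{170569}{81}$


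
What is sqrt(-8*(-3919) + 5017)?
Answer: 9*sqrt(449) ≈ 190.71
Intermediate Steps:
sqrt(-8*(-3919) + 5017) = sqrt(31352 + 5017) = sqrt(36369) = 9*sqrt(449)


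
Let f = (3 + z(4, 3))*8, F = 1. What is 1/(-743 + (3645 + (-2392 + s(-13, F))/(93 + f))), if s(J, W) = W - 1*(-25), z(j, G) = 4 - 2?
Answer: 19/54800 ≈ 0.00034672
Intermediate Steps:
z(j, G) = 2
s(J, W) = 25 + W (s(J, W) = W + 25 = 25 + W)
f = 40 (f = (3 + 2)*8 = 5*8 = 40)
1/(-743 + (3645 + (-2392 + s(-13, F))/(93 + f))) = 1/(-743 + (3645 + (-2392 + (25 + 1))/(93 + 40))) = 1/(-743 + (3645 + (-2392 + 26)/133)) = 1/(-743 + (3645 - 2366*1/133)) = 1/(-743 + (3645 - 338/19)) = 1/(-743 + 68917/19) = 1/(54800/19) = 19/54800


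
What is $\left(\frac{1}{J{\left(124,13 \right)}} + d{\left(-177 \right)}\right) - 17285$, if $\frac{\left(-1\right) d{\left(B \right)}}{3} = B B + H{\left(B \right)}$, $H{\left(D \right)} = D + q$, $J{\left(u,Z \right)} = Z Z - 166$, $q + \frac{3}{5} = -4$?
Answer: $- \frac{1660903}{15} \approx -1.1073 \cdot 10^{5}$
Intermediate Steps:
$q = - \frac{23}{5}$ ($q = - \frac{3}{5} - 4 = - \frac{23}{5} \approx -4.6$)
$J{\left(u,Z \right)} = -166 + Z^{2}$ ($J{\left(u,Z \right)} = Z^{2} - 166 = -166 + Z^{2}$)
$H{\left(D \right)} = - \frac{23}{5} + D$ ($H{\left(D \right)} = D - \frac{23}{5} = - \frac{23}{5} + D$)
$d{\left(B \right)} = \frac{69}{5} - 3 B - 3 B^{2}$ ($d{\left(B \right)} = - 3 \left(B B + \left(- \frac{23}{5} + B\right)\right) = - 3 \left(B^{2} + \left(- \frac{23}{5} + B\right)\right) = - 3 \left(- \frac{23}{5} + B + B^{2}\right) = \frac{69}{5} - 3 B - 3 B^{2}$)
$\left(\frac{1}{J{\left(124,13 \right)}} + d{\left(-177 \right)}\right) - 17285 = \left(\frac{1}{-166 + 13^{2}} - \left(- \frac{2724}{5} + 93987\right)\right) - 17285 = \left(\frac{1}{-166 + 169} + \left(\frac{69}{5} + 531 - 93987\right)\right) - 17285 = \left(\frac{1}{3} + \left(\frac{69}{5} + 531 - 93987\right)\right) - 17285 = \left(\frac{1}{3} - \frac{467211}{5}\right) - 17285 = - \frac{1401628}{15} - 17285 = - \frac{1660903}{15}$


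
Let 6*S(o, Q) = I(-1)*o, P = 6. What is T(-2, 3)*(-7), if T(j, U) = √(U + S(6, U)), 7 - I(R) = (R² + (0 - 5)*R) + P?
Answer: -7*I*√2 ≈ -9.8995*I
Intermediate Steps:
I(R) = 1 - R² + 5*R (I(R) = 7 - ((R² + (0 - 5)*R) + 6) = 7 - ((R² - 5*R) + 6) = 7 - (6 + R² - 5*R) = 7 + (-6 - R² + 5*R) = 1 - R² + 5*R)
S(o, Q) = -5*o/6 (S(o, Q) = ((1 - 1*(-1)² + 5*(-1))*o)/6 = ((1 - 1*1 - 5)*o)/6 = ((1 - 1 - 5)*o)/6 = (-5*o)/6 = -5*o/6)
T(j, U) = √(-5 + U) (T(j, U) = √(U - ⅚*6) = √(U - 5) = √(-5 + U))
T(-2, 3)*(-7) = √(-5 + 3)*(-7) = √(-2)*(-7) = (I*√2)*(-7) = -7*I*√2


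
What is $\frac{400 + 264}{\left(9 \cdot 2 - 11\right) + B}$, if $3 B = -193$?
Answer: $- \frac{498}{43} \approx -11.581$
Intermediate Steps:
$B = - \frac{193}{3}$ ($B = \frac{1}{3} \left(-193\right) = - \frac{193}{3} \approx -64.333$)
$\frac{400 + 264}{\left(9 \cdot 2 - 11\right) + B} = \frac{400 + 264}{\left(9 \cdot 2 - 11\right) - \frac{193}{3}} = \frac{664}{\left(18 - 11\right) - \frac{193}{3}} = \frac{664}{7 - \frac{193}{3}} = \frac{664}{- \frac{172}{3}} = 664 \left(- \frac{3}{172}\right) = - \frac{498}{43}$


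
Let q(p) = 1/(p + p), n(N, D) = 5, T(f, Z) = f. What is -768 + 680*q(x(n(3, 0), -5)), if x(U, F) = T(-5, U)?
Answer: -836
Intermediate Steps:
x(U, F) = -5
q(p) = 1/(2*p)
-768 + 680*q(x(n(3, 0), -5)) = -768 + 680*((½)/(-5)) = -768 + 680*((½)*(-⅕)) = -768 + 680*(-⅒) = -768 - 68 = -836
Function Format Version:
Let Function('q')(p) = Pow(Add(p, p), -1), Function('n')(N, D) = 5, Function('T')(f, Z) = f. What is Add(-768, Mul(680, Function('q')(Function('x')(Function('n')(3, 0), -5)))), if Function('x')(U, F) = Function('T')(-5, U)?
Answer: -836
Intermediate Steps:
Function('x')(U, F) = -5
Function('q')(p) = Mul(Rational(1, 2), Pow(p, -1)) (Function('q')(p) = Pow(Mul(2, p), -1) = Mul(Rational(1, 2), Pow(p, -1)))
Add(-768, Mul(680, Function('q')(Function('x')(Function('n')(3, 0), -5)))) = Add(-768, Mul(680, Mul(Rational(1, 2), Pow(-5, -1)))) = Add(-768, Mul(680, Mul(Rational(1, 2), Rational(-1, 5)))) = Add(-768, Mul(680, Rational(-1, 10))) = Add(-768, -68) = -836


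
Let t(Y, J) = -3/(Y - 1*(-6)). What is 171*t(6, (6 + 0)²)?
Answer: -171/4 ≈ -42.750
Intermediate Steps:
t(Y, J) = -3/(6 + Y) (t(Y, J) = -3/(Y + 6) = -3/(6 + Y))
171*t(6, (6 + 0)²) = 171*(-3/(6 + 6)) = 171*(-3/12) = 171*(-3*1/12) = 171*(-¼) = -171/4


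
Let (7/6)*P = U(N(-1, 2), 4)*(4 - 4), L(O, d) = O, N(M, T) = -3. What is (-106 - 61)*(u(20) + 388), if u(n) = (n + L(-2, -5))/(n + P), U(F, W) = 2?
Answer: -649463/10 ≈ -64946.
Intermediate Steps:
P = 0 (P = 6*(2*(4 - 4))/7 = 6*(2*0)/7 = (6/7)*0 = 0)
u(n) = (-2 + n)/n (u(n) = (n - 2)/(n + 0) = (-2 + n)/n)
(-106 - 61)*(u(20) + 388) = (-106 - 61)*((-2 + 20)/20 + 388) = -167*((1/20)*18 + 388) = -167*(9/10 + 388) = -167*3889/10 = -649463/10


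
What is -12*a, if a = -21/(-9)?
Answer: -28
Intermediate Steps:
a = 7/3 (a = -21*(-1/9) = 7/3 ≈ 2.3333)
-12*a = -12*7/3 = -28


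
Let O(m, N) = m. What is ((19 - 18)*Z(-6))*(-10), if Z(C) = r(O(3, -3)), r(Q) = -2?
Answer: 20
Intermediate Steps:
Z(C) = -2
((19 - 18)*Z(-6))*(-10) = ((19 - 18)*(-2))*(-10) = (1*(-2))*(-10) = -2*(-10) = 20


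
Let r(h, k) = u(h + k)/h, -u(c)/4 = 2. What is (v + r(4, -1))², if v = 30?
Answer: 784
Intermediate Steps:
u(c) = -8 (u(c) = -4*2 = -8)
r(h, k) = -8/h
(v + r(4, -1))² = (30 - 8/4)² = (30 - 8*¼)² = (30 - 2)² = 28² = 784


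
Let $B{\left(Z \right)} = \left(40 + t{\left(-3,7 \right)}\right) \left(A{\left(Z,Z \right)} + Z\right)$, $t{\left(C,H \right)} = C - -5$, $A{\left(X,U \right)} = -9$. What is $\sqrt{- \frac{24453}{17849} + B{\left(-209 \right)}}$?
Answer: $\frac{i \sqrt{17262823737}}{1373} \approx 95.694 i$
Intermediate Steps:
$t{\left(C,H \right)} = 5 + C$ ($t{\left(C,H \right)} = C + 5 = 5 + C$)
$B{\left(Z \right)} = -378 + 42 Z$ ($B{\left(Z \right)} = \left(40 + \left(5 - 3\right)\right) \left(-9 + Z\right) = \left(40 + 2\right) \left(-9 + Z\right) = 42 \left(-9 + Z\right) = -378 + 42 Z$)
$\sqrt{- \frac{24453}{17849} + B{\left(-209 \right)}} = \sqrt{- \frac{24453}{17849} + \left(-378 + 42 \left(-209\right)\right)} = \sqrt{\left(-24453\right) \frac{1}{17849} - 9156} = \sqrt{- \frac{1881}{1373} - 9156} = \sqrt{- \frac{12573069}{1373}} = \frac{i \sqrt{17262823737}}{1373}$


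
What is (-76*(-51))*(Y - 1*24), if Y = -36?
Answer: -232560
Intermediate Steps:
(-76*(-51))*(Y - 1*24) = (-76*(-51))*(-36 - 1*24) = 3876*(-36 - 24) = 3876*(-60) = -232560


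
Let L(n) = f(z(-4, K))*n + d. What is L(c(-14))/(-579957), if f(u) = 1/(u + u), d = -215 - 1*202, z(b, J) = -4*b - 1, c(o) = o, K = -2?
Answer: 6262/8699355 ≈ 0.00071982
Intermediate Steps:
z(b, J) = -1 - 4*b
d = -417 (d = -215 - 202 = -417)
f(u) = 1/(2*u)
L(n) = -417 + n/30 (L(n) = (1/(2*(-1 - 4*(-4))))*n - 417 = (1/(2*(-1 + 16)))*n - 417 = ((½)/15)*n - 417 = ((½)*(1/15))*n - 417 = n/30 - 417 = -417 + n/30)
L(c(-14))/(-579957) = (-417 + (1/30)*(-14))/(-579957) = (-417 - 7/15)*(-1/579957) = -6262/15*(-1/579957) = 6262/8699355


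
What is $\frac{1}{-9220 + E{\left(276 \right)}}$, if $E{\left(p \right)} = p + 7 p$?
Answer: $- \frac{1}{7012} \approx -0.00014261$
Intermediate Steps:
$E{\left(p \right)} = 8 p$
$\frac{1}{-9220 + E{\left(276 \right)}} = \frac{1}{-9220 + 8 \cdot 276} = \frac{1}{-9220 + 2208} = \frac{1}{-7012} = - \frac{1}{7012}$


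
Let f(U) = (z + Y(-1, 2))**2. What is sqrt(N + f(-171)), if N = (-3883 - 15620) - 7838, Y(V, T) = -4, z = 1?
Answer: 2*I*sqrt(6833) ≈ 165.32*I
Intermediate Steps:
f(U) = 9 (f(U) = (1 - 4)**2 = (-3)**2 = 9)
N = -27341 (N = -19503 - 7838 = -27341)
sqrt(N + f(-171)) = sqrt(-27341 + 9) = sqrt(-27332) = 2*I*sqrt(6833)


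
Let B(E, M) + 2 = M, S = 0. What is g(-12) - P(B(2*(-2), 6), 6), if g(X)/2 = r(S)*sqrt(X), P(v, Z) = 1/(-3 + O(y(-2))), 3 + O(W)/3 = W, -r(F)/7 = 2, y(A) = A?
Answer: 1/18 - 56*I*sqrt(3) ≈ 0.055556 - 96.995*I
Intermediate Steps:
r(F) = -14 (r(F) = -7*2 = -14)
O(W) = -9 + 3*W
B(E, M) = -2 + M
P(v, Z) = -1/18 (P(v, Z) = 1/(-3 + (-9 + 3*(-2))) = 1/(-3 + (-9 - 6)) = 1/(-3 - 15) = 1/(-18) = -1/18)
g(X) = -28*sqrt(X) (g(X) = 2*(-14*sqrt(X)) = -28*sqrt(X))
g(-12) - P(B(2*(-2), 6), 6) = -56*I*sqrt(3) - 1*(-1/18) = -56*I*sqrt(3) + 1/18 = 1/18 - 56*I*sqrt(3)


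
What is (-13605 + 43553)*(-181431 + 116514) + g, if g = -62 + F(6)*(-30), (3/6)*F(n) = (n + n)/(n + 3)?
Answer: -1944134458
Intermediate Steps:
F(n) = 4*n/(3 + n) (F(n) = 2*((n + n)/(n + 3)) = 2*((2*n)/(3 + n)) = 2*(2*n/(3 + n)) = 4*n/(3 + n))
g = -142 (g = -62 + (4*6/(3 + 6))*(-30) = -62 + (4*6/9)*(-30) = -62 + (4*6*(⅑))*(-30) = -62 + (8/3)*(-30) = -62 - 80 = -142)
(-13605 + 43553)*(-181431 + 116514) + g = (-13605 + 43553)*(-181431 + 116514) - 142 = 29948*(-64917) - 142 = -1944134316 - 142 = -1944134458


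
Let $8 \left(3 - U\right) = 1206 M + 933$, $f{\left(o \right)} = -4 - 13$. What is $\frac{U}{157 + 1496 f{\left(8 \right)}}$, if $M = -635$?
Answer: $- \frac{254967}{67400} \approx -3.7829$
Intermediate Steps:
$f{\left(o \right)} = -17$ ($f{\left(o \right)} = -4 - 13 = -17$)
$U = \frac{764901}{8}$ ($U = 3 - \frac{1206 \left(-635\right) + 933}{8} = 3 - \frac{-765810 + 933}{8} = 3 - - \frac{764877}{8} = 3 + \frac{764877}{8} = \frac{764901}{8} \approx 95613.0$)
$\frac{U}{157 + 1496 f{\left(8 \right)}} = \frac{764901}{8 \left(157 + 1496 \left(-17\right)\right)} = \frac{764901}{8 \left(157 - 25432\right)} = \frac{764901}{8 \left(-25275\right)} = \frac{764901}{8} \left(- \frac{1}{25275}\right) = - \frac{254967}{67400}$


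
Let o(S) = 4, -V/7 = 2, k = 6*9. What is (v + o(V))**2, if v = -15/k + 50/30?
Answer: 9409/324 ≈ 29.040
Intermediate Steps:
k = 54
V = -14 (V = -7*2 = -14)
v = 25/18 (v = -15/54 + 50/30 = -15*1/54 + 50*(1/30) = -5/18 + 5/3 = 25/18 ≈ 1.3889)
(v + o(V))**2 = (25/18 + 4)**2 = (97/18)**2 = 9409/324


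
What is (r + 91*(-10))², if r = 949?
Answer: 1521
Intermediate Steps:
(r + 91*(-10))² = (949 + 91*(-10))² = (949 - 910)² = 39² = 1521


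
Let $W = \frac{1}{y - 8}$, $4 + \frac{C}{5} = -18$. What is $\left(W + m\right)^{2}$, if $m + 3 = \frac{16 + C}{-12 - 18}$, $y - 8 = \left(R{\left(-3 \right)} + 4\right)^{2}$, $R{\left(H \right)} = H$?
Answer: $\frac{289}{225} \approx 1.2844$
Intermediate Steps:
$C = -110$ ($C = -20 + 5 \left(-18\right) = -20 - 90 = -110$)
$y = 9$ ($y = 8 + \left(-3 + 4\right)^{2} = 8 + 1^{2} = 8 + 1 = 9$)
$W = 1$ ($W = \frac{1}{9 - 8} = 1^{-1} = 1$)
$m = \frac{2}{15}$ ($m = -3 + \frac{16 - 110}{-12 - 18} = -3 - \frac{94}{-30} = -3 - - \frac{47}{15} = -3 + \frac{47}{15} = \frac{2}{15} \approx 0.13333$)
$\left(W + m\right)^{2} = \left(1 + \frac{2}{15}\right)^{2} = \left(\frac{17}{15}\right)^{2} = \frac{289}{225}$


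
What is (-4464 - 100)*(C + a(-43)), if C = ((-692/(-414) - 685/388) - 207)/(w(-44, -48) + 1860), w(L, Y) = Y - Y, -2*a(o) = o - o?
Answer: 18978206219/37346940 ≈ 508.16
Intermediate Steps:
a(o) = 0 (a(o) = -(o - o)/2 = -½*0 = 0)
w(L, Y) = 0
C = -16632959/149387760 (C = ((-692/(-414) - 685/388) - 207)/(0 + 1860) = ((-692*(-1/414) - 685*1/388) - 207)/1860 = ((346/207 - 685/388) - 207)*(1/1860) = (-7547/80316 - 207)*(1/1860) = -16632959/80316*1/1860 = -16632959/149387760 ≈ -0.11134)
(-4464 - 100)*(C + a(-43)) = (-4464 - 100)*(-16632959/149387760 + 0) = -4564*(-16632959/149387760) = 18978206219/37346940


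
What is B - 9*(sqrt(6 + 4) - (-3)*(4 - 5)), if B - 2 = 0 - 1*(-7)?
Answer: 36 - 9*sqrt(10) ≈ 7.5395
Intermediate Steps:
B = 9 (B = 2 + (0 - 1*(-7)) = 2 + (0 + 7) = 2 + 7 = 9)
B - 9*(sqrt(6 + 4) - (-3)*(4 - 5)) = 9 - 9*(sqrt(6 + 4) - (-3)*(4 - 5)) = 9 - 9*(sqrt(10) - (-3)*(-1)) = 9 - 9*(sqrt(10) - 1*3) = 9 - 9*(sqrt(10) - 3) = 9 - 9*(-3 + sqrt(10)) = 9 + (27 - 9*sqrt(10)) = 36 - 9*sqrt(10)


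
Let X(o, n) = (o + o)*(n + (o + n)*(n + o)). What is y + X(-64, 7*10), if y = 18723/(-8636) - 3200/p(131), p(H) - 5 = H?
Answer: -117395171/8636 ≈ -13594.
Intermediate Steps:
p(H) = 5 + H
X(o, n) = 2*o*(n + (n + o)²) (X(o, n) = (2*o)*(n + (n + o)*(n + o)) = (2*o)*(n + (n + o)²) = 2*o*(n + (n + o)²))
y = -221923/8636 (y = 18723/(-8636) - 3200/(5 + 131) = 18723*(-1/8636) - 3200/136 = -18723/8636 - 3200*1/136 = -18723/8636 - 400/17 = -221923/8636 ≈ -25.697)
y + X(-64, 7*10) = -221923/8636 + 2*(-64)*(7*10 + (7*10 - 64)²) = -221923/8636 + 2*(-64)*(70 + (70 - 64)²) = -221923/8636 + 2*(-64)*(70 + 6²) = -221923/8636 + 2*(-64)*(70 + 36) = -221923/8636 + 2*(-64)*106 = -221923/8636 - 13568 = -117395171/8636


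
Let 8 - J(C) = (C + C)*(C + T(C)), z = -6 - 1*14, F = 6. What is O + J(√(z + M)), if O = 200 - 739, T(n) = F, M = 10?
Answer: -511 - 12*I*√10 ≈ -511.0 - 37.947*I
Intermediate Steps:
z = -20 (z = -6 - 14 = -20)
T(n) = 6
O = -539
J(C) = 8 - 2*C*(6 + C) (J(C) = 8 - (C + C)*(C + 6) = 8 - 2*C*(6 + C))
O + J(√(z + M)) = -539 + (8 - 12*√(-20 + 10) - 2*(√(-20 + 10))²) = -539 + (8 - 12*I*√10 - 2*(√(-10))²) = -539 + (8 - 12*I*√10 - 2*(I*√10)²) = -539 + (8 - 12*I*√10 - 2*(-10)) = -539 + (8 - 12*I*√10 + 20) = -539 + (28 - 12*I*√10) = -511 - 12*I*√10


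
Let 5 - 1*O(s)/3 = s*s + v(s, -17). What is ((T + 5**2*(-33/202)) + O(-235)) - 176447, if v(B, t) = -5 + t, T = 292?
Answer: -69034123/202 ≈ -3.4175e+5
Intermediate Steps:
O(s) = 81 - 3*s**2 (O(s) = 15 - 3*(s*s + (-5 - 17)) = 15 - 3*(s**2 - 22) = 15 - 3*(-22 + s**2) = 15 + (66 - 3*s**2) = 81 - 3*s**2)
((T + 5**2*(-33/202)) + O(-235)) - 176447 = ((292 + 5**2*(-33/202)) + (81 - 3*(-235)**2)) - 176447 = ((292 + 25*(-33*1/202)) + (81 - 3*55225)) - 176447 = ((292 + 25*(-33/202)) + (81 - 165675)) - 176447 = ((292 - 825/202) - 165594) - 176447 = (58159/202 - 165594) - 176447 = -33391829/202 - 176447 = -69034123/202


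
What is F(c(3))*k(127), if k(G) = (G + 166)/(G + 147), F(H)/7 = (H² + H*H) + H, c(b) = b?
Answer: 43071/274 ≈ 157.19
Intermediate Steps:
F(H) = 7*H + 14*H² (F(H) = 7*((H² + H*H) + H) = 7*((H² + H²) + H) = 7*(2*H² + H) = 7*(H + 2*H²) = 7*H + 14*H²)
k(G) = (166 + G)/(147 + G)
F(c(3))*k(127) = (7*3*(1 + 2*3))*((166 + 127)/(147 + 127)) = (7*3*(1 + 6))*(293/274) = (7*3*7)*((1/274)*293) = 147*(293/274) = 43071/274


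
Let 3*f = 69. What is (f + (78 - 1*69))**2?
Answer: 1024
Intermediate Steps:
f = 23 (f = (1/3)*69 = 23)
(f + (78 - 1*69))**2 = (23 + (78 - 1*69))**2 = (23 + (78 - 69))**2 = (23 + 9)**2 = 32**2 = 1024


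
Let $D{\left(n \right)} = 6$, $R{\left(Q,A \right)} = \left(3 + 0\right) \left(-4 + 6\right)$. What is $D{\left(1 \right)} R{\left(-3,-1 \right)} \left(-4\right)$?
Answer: $-144$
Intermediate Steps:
$R{\left(Q,A \right)} = 6$ ($R{\left(Q,A \right)} = 3 \cdot 2 = 6$)
$D{\left(1 \right)} R{\left(-3,-1 \right)} \left(-4\right) = 6 \cdot 6 \left(-4\right) = 36 \left(-4\right) = -144$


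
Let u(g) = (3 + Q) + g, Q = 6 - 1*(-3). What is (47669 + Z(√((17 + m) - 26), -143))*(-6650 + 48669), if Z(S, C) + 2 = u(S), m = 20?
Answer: 2003423901 + 42019*√11 ≈ 2.0036e+9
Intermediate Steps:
Q = 9 (Q = 6 + 3 = 9)
u(g) = 12 + g (u(g) = (3 + 9) + g = 12 + g)
Z(S, C) = 10 + S (Z(S, C) = -2 + (12 + S) = 10 + S)
(47669 + Z(√((17 + m) - 26), -143))*(-6650 + 48669) = (47669 + (10 + √((17 + 20) - 26)))*(-6650 + 48669) = (47669 + (10 + √(37 - 26)))*42019 = (47669 + (10 + √11))*42019 = (47679 + √11)*42019 = 2003423901 + 42019*√11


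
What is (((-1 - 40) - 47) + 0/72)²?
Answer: 7744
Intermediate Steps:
(((-1 - 40) - 47) + 0/72)² = ((-41 - 47) + 0*(1/72))² = (-88 + 0)² = (-88)² = 7744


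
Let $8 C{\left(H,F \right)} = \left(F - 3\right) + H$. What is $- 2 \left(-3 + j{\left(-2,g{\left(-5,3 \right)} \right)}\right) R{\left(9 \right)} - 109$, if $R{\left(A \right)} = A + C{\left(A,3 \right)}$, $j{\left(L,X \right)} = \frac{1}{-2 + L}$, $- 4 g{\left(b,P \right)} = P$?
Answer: $- \frac{691}{16} \approx -43.188$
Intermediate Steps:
$g{\left(b,P \right)} = - \frac{P}{4}$
$C{\left(H,F \right)} = - \frac{3}{8} + \frac{F}{8} + \frac{H}{8}$ ($C{\left(H,F \right)} = \frac{\left(F - 3\right) + H}{8} = \frac{\left(-3 + F\right) + H}{8} = \frac{-3 + F + H}{8} = - \frac{3}{8} + \frac{F}{8} + \frac{H}{8}$)
$R{\left(A \right)} = \frac{9 A}{8}$ ($R{\left(A \right)} = A + \left(- \frac{3}{8} + \frac{1}{8} \cdot 3 + \frac{A}{8}\right) = A + \left(- \frac{3}{8} + \frac{3}{8} + \frac{A}{8}\right) = A + \frac{A}{8} = \frac{9 A}{8}$)
$- 2 \left(-3 + j{\left(-2,g{\left(-5,3 \right)} \right)}\right) R{\left(9 \right)} - 109 = - 2 \left(-3 + \frac{1}{-2 - 2}\right) \frac{9}{8} \cdot 9 - 109 = - 2 \left(-3 + \frac{1}{-4}\right) \frac{81}{8} - 109 = - 2 \left(-3 - \frac{1}{4}\right) \frac{81}{8} - 109 = \left(-2\right) \left(- \frac{13}{4}\right) \frac{81}{8} - 109 = \frac{13}{2} \cdot \frac{81}{8} - 109 = \frac{1053}{16} - 109 = - \frac{691}{16}$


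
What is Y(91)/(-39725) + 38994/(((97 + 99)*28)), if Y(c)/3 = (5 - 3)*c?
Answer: 110431443/15572200 ≈ 7.0916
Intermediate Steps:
Y(c) = 6*c (Y(c) = 3*((5 - 3)*c) = 3*(2*c) = 6*c)
Y(91)/(-39725) + 38994/(((97 + 99)*28)) = (6*91)/(-39725) + 38994/(((97 + 99)*28)) = 546*(-1/39725) + 38994/((196*28)) = -78/5675 + 38994/5488 = -78/5675 + 38994*(1/5488) = -78/5675 + 19497/2744 = 110431443/15572200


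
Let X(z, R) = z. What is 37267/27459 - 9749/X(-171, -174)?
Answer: 30452272/521721 ≈ 58.369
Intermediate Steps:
37267/27459 - 9749/X(-171, -174) = 37267/27459 - 9749/(-171) = 37267*(1/27459) - 9749*(-1/171) = 37267/27459 + 9749/171 = 30452272/521721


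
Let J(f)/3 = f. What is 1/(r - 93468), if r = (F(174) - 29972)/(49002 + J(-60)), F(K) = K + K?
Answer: -24411/2281662160 ≈ -1.0699e-5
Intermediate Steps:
J(f) = 3*f
F(K) = 2*K
r = -14812/24411 (r = (2*174 - 29972)/(49002 + 3*(-60)) = (348 - 29972)/(49002 - 180) = -29624/48822 = -29624*1/48822 = -14812/24411 ≈ -0.60678)
1/(r - 93468) = 1/(-14812/24411 - 93468) = 1/(-2281662160/24411) = -24411/2281662160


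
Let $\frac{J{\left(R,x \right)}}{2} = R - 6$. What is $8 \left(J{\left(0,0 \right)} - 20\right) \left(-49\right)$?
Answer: $12544$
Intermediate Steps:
$J{\left(R,x \right)} = -12 + 2 R$ ($J{\left(R,x \right)} = 2 \left(R - 6\right) = 2 \left(-6 + R\right) = -12 + 2 R$)
$8 \left(J{\left(0,0 \right)} - 20\right) \left(-49\right) = 8 \left(\left(-12 + 2 \cdot 0\right) - 20\right) \left(-49\right) = 8 \left(\left(-12 + 0\right) - 20\right) \left(-49\right) = 8 \left(-12 - 20\right) \left(-49\right) = 8 \left(-32\right) \left(-49\right) = \left(-256\right) \left(-49\right) = 12544$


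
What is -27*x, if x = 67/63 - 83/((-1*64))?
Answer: -28551/448 ≈ -63.730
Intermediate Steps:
x = 9517/4032 (x = 67*(1/63) - 83/(-64) = 67/63 - 83*(-1/64) = 67/63 + 83/64 = 9517/4032 ≈ 2.3604)
-27*x = -27*9517/4032 = -28551/448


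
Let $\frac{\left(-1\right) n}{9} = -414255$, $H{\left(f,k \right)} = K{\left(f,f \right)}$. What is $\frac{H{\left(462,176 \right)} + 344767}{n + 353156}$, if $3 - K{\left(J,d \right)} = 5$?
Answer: $\frac{344765}{4081451} \approx 0.084471$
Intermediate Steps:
$K{\left(J,d \right)} = -2$ ($K{\left(J,d \right)} = 3 - 5 = -2$)
$H{\left(f,k \right)} = -2$
$n = 3728295$ ($n = \left(-9\right) \left(-414255\right) = 3728295$)
$\frac{H{\left(462,176 \right)} + 344767}{n + 353156} = \frac{-2 + 344767}{3728295 + 353156} = \frac{344765}{4081451}$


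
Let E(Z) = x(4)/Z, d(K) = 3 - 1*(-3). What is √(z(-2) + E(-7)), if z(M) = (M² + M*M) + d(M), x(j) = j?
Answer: √658/7 ≈ 3.6645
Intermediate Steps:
d(K) = 6 (d(K) = 3 + 3 = 6)
E(Z) = 4/Z
z(M) = 6 + 2*M² (z(M) = (M² + M*M) + 6 = (M² + M²) + 6 = 2*M² + 6 = 6 + 2*M²)
√(z(-2) + E(-7)) = √((6 + 2*(-2)²) + 4/(-7)) = √((6 + 2*4) + 4*(-⅐)) = √((6 + 8) - 4/7) = √(14 - 4/7) = √(94/7) = √658/7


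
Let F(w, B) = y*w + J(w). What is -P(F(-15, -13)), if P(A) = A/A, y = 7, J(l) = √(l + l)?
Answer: -1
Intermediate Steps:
J(l) = √2*√l (J(l) = √(2*l) = √2*√l)
F(w, B) = 7*w + √2*√w
P(A) = 1
-P(F(-15, -13)) = -1*1 = -1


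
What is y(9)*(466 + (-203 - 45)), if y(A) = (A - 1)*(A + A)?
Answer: 31392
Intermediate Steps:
y(A) = 2*A*(-1 + A) (y(A) = (-1 + A)*(2*A) = 2*A*(-1 + A))
y(9)*(466 + (-203 - 45)) = (2*9*(-1 + 9))*(466 + (-203 - 45)) = (2*9*8)*(466 - 248) = 144*218 = 31392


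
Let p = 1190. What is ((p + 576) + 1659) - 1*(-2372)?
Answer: 5797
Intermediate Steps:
((p + 576) + 1659) - 1*(-2372) = ((1190 + 576) + 1659) - 1*(-2372) = (1766 + 1659) + 2372 = 3425 + 2372 = 5797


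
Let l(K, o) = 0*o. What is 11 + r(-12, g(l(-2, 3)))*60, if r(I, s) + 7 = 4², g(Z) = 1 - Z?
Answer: 551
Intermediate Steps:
l(K, o) = 0
r(I, s) = 9 (r(I, s) = -7 + 4² = -7 + 16 = 9)
11 + r(-12, g(l(-2, 3)))*60 = 11 + 9*60 = 11 + 540 = 551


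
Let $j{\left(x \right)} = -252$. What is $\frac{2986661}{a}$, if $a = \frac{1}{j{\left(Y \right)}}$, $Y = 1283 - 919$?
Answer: $-752638572$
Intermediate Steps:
$Y = 364$
$a = - \frac{1}{252}$ ($a = \frac{1}{-252} = - \frac{1}{252} \approx -0.0039683$)
$\frac{2986661}{a} = \frac{2986661}{- \frac{1}{252}} = 2986661 \left(-252\right) = -752638572$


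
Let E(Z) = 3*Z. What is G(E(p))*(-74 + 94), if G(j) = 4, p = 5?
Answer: 80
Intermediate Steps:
G(E(p))*(-74 + 94) = 4*(-74 + 94) = 4*20 = 80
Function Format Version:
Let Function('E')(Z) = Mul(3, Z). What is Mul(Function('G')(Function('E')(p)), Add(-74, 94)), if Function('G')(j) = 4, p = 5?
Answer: 80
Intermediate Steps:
Mul(Function('G')(Function('E')(p)), Add(-74, 94)) = Mul(4, Add(-74, 94)) = Mul(4, 20) = 80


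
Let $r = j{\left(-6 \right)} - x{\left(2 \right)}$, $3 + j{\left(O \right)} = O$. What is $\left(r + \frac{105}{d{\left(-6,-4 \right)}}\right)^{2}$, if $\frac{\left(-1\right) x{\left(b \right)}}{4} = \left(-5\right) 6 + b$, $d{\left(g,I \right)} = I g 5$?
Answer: $\frac{923521}{64} \approx 14430.0$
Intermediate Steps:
$d{\left(g,I \right)} = 5 I g$
$j{\left(O \right)} = -3 + O$
$x{\left(b \right)} = 120 - 4 b$ ($x{\left(b \right)} = - 4 \left(\left(-5\right) 6 + b\right) = - 4 \left(-30 + b\right) = 120 - 4 b$)
$r = -121$ ($r = \left(-3 - 6\right) - \left(120 - 8\right) = -9 - \left(120 - 8\right) = -9 - 112 = -121$)
$\left(r + \frac{105}{d{\left(-6,-4 \right)}}\right)^{2} = \left(-121 + \frac{105}{5 \left(-4\right) \left(-6\right)}\right)^{2} = \left(-121 + \frac{105}{120}\right)^{2} = \left(-121 + 105 \cdot \frac{1}{120}\right)^{2} = \left(-121 + \frac{7}{8}\right)^{2} = \left(- \frac{961}{8}\right)^{2} = \frac{923521}{64}$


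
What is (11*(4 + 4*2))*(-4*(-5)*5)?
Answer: 13200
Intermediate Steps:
(11*(4 + 4*2))*(-4*(-5)*5) = (11*(4 + 8))*(20*5) = (11*12)*100 = 132*100 = 13200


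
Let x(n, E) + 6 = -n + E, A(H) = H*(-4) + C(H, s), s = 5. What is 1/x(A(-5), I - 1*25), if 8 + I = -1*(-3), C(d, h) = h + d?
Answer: -1/56 ≈ -0.017857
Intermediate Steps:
C(d, h) = d + h
I = -5 (I = -8 - 1*(-3) = -8 + 3 = -5)
A(H) = 5 - 3*H (A(H) = H*(-4) + (H + 5) = -4*H + (5 + H) = 5 - 3*H)
x(n, E) = -6 + E - n (x(n, E) = -6 + (-n + E) = -6 + (E - n) = -6 + E - n)
1/x(A(-5), I - 1*25) = 1/(-6 + (-5 - 1*25) - (5 - 3*(-5))) = 1/(-6 + (-5 - 25) - (5 + 15)) = 1/(-6 - 30 - 1*20) = 1/(-6 - 30 - 20) = 1/(-56) = -1/56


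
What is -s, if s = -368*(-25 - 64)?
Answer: -32752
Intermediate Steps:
s = 32752 (s = -368*(-89) = 32752)
-s = -1*32752 = -32752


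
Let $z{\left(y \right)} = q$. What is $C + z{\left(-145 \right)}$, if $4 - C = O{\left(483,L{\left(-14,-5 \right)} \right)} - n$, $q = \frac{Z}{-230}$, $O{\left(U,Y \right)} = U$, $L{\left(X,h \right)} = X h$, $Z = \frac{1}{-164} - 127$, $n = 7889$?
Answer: $\frac{279526029}{37720} \approx 7410.6$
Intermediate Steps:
$Z = - \frac{20829}{164}$ ($Z = - \frac{1}{164} - 127 = - \frac{20829}{164} \approx -127.01$)
$q = \frac{20829}{37720}$ ($q = - \frac{20829}{164 \left(-230\right)} = \left(- \frac{20829}{164}\right) \left(- \frac{1}{230}\right) = \frac{20829}{37720} \approx 0.5522$)
$z{\left(y \right)} = \frac{20829}{37720}$
$C = 7410$ ($C = 4 - \left(483 - 7889\right) = 4 - -7406 = 4 + 7406 = 7410$)
$C + z{\left(-145 \right)} = 7410 + \frac{20829}{37720} = \frac{279526029}{37720}$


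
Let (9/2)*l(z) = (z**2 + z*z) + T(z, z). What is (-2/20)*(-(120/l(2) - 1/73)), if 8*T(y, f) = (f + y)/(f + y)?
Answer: 63059/9490 ≈ 6.6448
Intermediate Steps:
T(y, f) = 1/8 (T(y, f) = ((f + y)/(f + y))/8 = (1/8)*1 = 1/8)
l(z) = 1/36 + 4*z**2/9 (l(z) = 2*((z**2 + z*z) + 1/8)/9 = 2*((z**2 + z**2) + 1/8)/9 = 2*(2*z**2 + 1/8)/9 = 2*(1/8 + 2*z**2)/9 = 1/36 + 4*z**2/9)
(-2/20)*(-(120/l(2) - 1/73)) = (-2/20)*(-(120/(1/36 + (4/9)*2**2) - 1/73)) = (-2*1/20)*(-(120/(1/36 + (4/9)*4) - 1*1/73)) = -(-1)*(120/(1/36 + 16/9) - 1/73)/10 = -(-1)*(120/(65/36) - 1/73)/10 = -(-1)*(120*(36/65) - 1/73)/10 = -(-1)*(864/13 - 1/73)/10 = -(-1)*63059/(10*949) = -1/10*(-63059/949) = 63059/9490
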